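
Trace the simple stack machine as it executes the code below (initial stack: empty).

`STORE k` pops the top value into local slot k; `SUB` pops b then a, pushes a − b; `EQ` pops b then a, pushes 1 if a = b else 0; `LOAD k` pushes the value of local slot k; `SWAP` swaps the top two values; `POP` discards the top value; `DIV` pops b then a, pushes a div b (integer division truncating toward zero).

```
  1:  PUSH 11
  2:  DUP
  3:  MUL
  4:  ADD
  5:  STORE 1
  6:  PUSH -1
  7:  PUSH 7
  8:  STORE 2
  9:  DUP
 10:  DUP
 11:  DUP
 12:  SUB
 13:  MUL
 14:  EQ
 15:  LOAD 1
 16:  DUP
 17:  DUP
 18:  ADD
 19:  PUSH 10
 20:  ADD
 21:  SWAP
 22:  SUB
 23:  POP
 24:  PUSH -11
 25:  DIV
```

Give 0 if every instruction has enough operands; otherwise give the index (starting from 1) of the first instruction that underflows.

4

PUSH 11 → 11
DUP     → 11 11
MUL     → 121
ADD  — needs 2 operands, stack has 1 → underflow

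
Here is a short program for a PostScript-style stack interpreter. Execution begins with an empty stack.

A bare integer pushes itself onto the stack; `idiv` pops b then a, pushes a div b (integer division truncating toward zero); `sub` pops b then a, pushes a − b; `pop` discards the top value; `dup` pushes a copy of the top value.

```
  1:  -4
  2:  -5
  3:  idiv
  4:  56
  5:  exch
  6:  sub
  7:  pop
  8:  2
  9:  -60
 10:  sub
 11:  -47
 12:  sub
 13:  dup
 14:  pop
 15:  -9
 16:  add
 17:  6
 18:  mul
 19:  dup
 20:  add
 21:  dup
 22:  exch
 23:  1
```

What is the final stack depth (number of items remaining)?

-4   : -4
-5   : -4 -5
idiv : 0
56   : 0 56
exch : 56 0
sub  : 56
pop  : (empty)
2    : 2
-60  : 2 -60
sub  : 62
-47  : 62 -47
sub  : 109
dup  : 109 109
pop  : 109
-9   : 109 -9
add  : 100
6    : 100 6
mul  : 600
dup  : 600 600
add  : 1200
dup  : 1200 1200
exch : 1200 1200
1    : 1200 1200 1

3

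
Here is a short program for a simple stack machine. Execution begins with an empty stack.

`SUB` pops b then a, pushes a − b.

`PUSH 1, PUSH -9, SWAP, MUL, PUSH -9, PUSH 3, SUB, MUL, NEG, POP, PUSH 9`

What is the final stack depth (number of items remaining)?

1

PUSH 1  -> [1]
PUSH -9 -> [1, -9]
SWAP    -> [-9, 1]
MUL     -> [-9]
PUSH -9 -> [-9, -9]
PUSH 3  -> [-9, -9, 3]
SUB     -> [-9, -12]
MUL     -> [108]
NEG     -> [-108]
POP     -> []
PUSH 9  -> [9]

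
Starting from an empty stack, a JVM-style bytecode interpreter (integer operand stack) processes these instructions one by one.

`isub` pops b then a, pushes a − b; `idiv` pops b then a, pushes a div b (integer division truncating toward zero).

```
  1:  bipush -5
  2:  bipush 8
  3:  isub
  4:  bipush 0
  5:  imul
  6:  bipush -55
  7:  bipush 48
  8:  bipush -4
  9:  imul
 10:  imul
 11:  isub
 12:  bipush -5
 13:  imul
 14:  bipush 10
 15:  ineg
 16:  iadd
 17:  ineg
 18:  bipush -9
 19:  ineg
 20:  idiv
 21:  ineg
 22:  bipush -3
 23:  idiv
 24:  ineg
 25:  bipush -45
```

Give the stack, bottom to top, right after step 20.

bipush -5  → -5
bipush 8   → -5 8
isub       → -13
bipush 0   → -13 0
imul       → 0
bipush -55 → 0 -55
bipush 48  → 0 -55 48
bipush -4  → 0 -55 48 -4
imul       → 0 -55 -192
imul       → 0 10560
isub       → -10560
bipush -5  → -10560 -5
imul       → 52800
bipush 10  → 52800 10
ineg       → 52800 -10
iadd       → 52790
ineg       → -52790
bipush -9  → -52790 -9
ineg       → -52790 9
idiv       → -5865

[-5865]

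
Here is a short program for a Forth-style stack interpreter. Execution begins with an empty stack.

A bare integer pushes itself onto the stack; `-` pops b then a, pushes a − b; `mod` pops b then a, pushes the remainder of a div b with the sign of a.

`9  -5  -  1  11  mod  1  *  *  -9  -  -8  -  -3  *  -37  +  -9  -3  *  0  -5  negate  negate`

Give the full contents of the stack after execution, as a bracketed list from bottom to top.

9      → [9]
-5     → [9, -5]
-      → [14]
1      → [14, 1]
11     → [14, 1, 11]
mod    → [14, 1]
1      → [14, 1, 1]
*      → [14, 1]
*      → [14]
-9     → [14, -9]
-      → [23]
-8     → [23, -8]
-      → [31]
-3     → [31, -3]
*      → [-93]
-37    → [-93, -37]
+      → [-130]
-9     → [-130, -9]
-3     → [-130, -9, -3]
*      → [-130, 27]
0      → [-130, 27, 0]
-5     → [-130, 27, 0, -5]
negate → [-130, 27, 0, 5]
negate → [-130, 27, 0, -5]

[-130, 27, 0, -5]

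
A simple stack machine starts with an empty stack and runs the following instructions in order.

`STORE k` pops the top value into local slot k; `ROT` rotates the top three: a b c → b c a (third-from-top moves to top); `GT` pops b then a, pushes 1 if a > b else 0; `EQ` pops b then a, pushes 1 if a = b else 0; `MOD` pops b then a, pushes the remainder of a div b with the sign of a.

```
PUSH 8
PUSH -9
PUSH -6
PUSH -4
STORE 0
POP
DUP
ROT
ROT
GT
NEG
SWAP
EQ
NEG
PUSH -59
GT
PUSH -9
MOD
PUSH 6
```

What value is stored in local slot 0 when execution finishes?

-4

PUSH 8    [8]
PUSH -9   [8, -9]
PUSH -6   [8, -9, -6]
PUSH -4   [8, -9, -6, -4]
STORE 0   [8, -9, -6]
POP       [8, -9]
DUP       [8, -9, -9]
ROT       [-9, -9, 8]
ROT       [-9, 8, -9]
GT        [-9, 1]
NEG       [-9, -1]
SWAP      [-1, -9]
EQ        [0]
NEG       [0]
PUSH -59  [0, -59]
GT        [1]
PUSH -9   [1, -9]
MOD       [1]
PUSH 6    [1, 6]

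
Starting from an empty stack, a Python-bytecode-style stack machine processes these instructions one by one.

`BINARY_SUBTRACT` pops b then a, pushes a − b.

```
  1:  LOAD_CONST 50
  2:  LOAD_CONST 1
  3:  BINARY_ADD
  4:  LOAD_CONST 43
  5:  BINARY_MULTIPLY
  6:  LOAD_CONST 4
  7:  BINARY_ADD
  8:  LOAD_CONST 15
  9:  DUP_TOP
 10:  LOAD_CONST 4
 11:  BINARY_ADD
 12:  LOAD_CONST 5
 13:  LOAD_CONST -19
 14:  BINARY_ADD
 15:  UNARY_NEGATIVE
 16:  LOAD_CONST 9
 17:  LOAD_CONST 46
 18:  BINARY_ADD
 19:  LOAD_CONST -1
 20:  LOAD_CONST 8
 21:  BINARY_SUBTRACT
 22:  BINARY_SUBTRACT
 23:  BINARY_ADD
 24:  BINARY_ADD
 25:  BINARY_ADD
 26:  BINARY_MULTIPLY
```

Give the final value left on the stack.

246064

LOAD_CONST 50    50
LOAD_CONST 1     50 1
BINARY_ADD       51
LOAD_CONST 43    51 43
BINARY_MULTIPLY  2193
LOAD_CONST 4     2193 4
BINARY_ADD       2197
LOAD_CONST 15    2197 15
DUP_TOP          2197 15 15
LOAD_CONST 4     2197 15 15 4
BINARY_ADD       2197 15 19
LOAD_CONST 5     2197 15 19 5
LOAD_CONST -19   2197 15 19 5 -19
BINARY_ADD       2197 15 19 -14
UNARY_NEGATIVE   2197 15 19 14
LOAD_CONST 9     2197 15 19 14 9
LOAD_CONST 46    2197 15 19 14 9 46
BINARY_ADD       2197 15 19 14 55
LOAD_CONST -1    2197 15 19 14 55 -1
LOAD_CONST 8     2197 15 19 14 55 -1 8
BINARY_SUBTRACT  2197 15 19 14 55 -9
BINARY_SUBTRACT  2197 15 19 14 64
BINARY_ADD       2197 15 19 78
BINARY_ADD       2197 15 97
BINARY_ADD       2197 112
BINARY_MULTIPLY  246064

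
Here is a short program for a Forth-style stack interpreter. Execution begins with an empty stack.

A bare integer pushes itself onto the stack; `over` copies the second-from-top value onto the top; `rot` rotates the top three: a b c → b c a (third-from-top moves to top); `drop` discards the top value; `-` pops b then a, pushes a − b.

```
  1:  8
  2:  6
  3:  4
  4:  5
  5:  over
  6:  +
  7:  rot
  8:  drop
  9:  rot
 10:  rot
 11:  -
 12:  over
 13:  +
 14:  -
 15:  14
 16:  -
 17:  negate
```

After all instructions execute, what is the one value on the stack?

18

8       [8]
6       [8, 6]
4       [8, 6, 4]
5       [8, 6, 4, 5]
over    [8, 6, 4, 5, 4]
+       [8, 6, 4, 9]
rot     [8, 4, 9, 6]
drop    [8, 4, 9]
rot     [4, 9, 8]
rot     [9, 8, 4]
-       [9, 4]
over    [9, 4, 9]
+       [9, 13]
-       [-4]
14      [-4, 14]
-       [-18]
negate  [18]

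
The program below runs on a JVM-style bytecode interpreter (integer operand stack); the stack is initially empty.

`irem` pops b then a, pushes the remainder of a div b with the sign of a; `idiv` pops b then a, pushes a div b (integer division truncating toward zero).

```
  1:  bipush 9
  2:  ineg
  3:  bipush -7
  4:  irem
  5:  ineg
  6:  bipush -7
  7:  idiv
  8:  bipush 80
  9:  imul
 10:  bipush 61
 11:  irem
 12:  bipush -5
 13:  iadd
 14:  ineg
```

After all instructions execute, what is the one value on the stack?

5

bipush 9  : [9]
ineg      : [-9]
bipush -7 : [-9, -7]
irem      : [-2]
ineg      : [2]
bipush -7 : [2, -7]
idiv      : [0]
bipush 80 : [0, 80]
imul      : [0]
bipush 61 : [0, 61]
irem      : [0]
bipush -5 : [0, -5]
iadd      : [-5]
ineg      : [5]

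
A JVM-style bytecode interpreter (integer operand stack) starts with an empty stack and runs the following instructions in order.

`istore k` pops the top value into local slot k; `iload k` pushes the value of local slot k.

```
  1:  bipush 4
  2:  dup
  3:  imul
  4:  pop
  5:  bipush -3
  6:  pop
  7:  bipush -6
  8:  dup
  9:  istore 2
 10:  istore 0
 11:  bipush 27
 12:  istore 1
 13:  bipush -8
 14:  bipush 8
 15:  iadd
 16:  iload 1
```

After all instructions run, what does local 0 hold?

-6

bipush 4   [4]
dup        [4, 4]
imul       [16]
pop        []
bipush -3  [-3]
pop        []
bipush -6  [-6]
dup        [-6, -6]
istore 2   [-6]
istore 0   []
bipush 27  [27]
istore 1   []
bipush -8  [-8]
bipush 8   [-8, 8]
iadd       [0]
iload 1    [0, 27]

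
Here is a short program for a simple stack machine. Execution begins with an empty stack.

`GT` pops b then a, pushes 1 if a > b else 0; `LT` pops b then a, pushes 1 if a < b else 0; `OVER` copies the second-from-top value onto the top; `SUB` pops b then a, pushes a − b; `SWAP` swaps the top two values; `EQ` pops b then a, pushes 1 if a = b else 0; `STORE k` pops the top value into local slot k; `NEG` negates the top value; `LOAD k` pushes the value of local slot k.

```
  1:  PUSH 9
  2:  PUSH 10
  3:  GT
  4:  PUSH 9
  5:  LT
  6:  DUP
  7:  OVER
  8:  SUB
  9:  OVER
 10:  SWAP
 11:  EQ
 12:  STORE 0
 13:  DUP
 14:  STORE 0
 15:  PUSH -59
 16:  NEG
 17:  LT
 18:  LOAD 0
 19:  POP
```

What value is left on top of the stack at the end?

1

PUSH 9   -> 9
PUSH 10  -> 9 10
GT       -> 0
PUSH 9   -> 0 9
LT       -> 1
DUP      -> 1 1
OVER     -> 1 1 1
SUB      -> 1 0
OVER     -> 1 0 1
SWAP     -> 1 1 0
EQ       -> 1 0
STORE 0  -> 1
DUP      -> 1 1
STORE 0  -> 1
PUSH -59 -> 1 -59
NEG      -> 1 59
LT       -> 1
LOAD 0   -> 1 1
POP      -> 1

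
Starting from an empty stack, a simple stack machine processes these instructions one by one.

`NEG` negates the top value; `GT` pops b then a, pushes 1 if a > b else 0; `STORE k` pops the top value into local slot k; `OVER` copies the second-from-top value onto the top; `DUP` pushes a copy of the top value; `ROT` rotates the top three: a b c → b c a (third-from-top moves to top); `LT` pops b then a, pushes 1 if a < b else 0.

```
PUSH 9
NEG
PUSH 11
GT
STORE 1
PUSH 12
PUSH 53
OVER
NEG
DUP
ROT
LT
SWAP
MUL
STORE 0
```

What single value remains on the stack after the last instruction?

PUSH 9  → 9
NEG     → -9
PUSH 11 → -9 11
GT      → 0
STORE 1 → (empty)
PUSH 12 → 12
PUSH 53 → 12 53
OVER    → 12 53 12
NEG     → 12 53 -12
DUP     → 12 53 -12 -12
ROT     → 12 -12 -12 53
LT      → 12 -12 1
SWAP    → 12 1 -12
MUL     → 12 -12
STORE 0 → 12

12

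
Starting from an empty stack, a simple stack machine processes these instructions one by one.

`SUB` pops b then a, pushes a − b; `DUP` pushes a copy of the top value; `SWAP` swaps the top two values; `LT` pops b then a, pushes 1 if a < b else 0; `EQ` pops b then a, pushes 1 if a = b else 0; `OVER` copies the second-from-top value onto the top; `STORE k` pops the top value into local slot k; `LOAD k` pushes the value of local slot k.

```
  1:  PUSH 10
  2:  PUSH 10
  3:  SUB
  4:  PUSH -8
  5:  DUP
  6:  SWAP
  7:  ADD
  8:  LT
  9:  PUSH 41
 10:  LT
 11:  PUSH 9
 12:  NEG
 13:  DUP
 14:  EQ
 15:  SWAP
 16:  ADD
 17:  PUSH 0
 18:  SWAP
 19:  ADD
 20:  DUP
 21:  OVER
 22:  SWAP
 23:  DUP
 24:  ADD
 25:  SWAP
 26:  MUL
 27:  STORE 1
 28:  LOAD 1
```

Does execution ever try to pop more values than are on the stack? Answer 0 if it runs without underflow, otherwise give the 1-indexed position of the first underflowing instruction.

PUSH 10 → 10
PUSH 10 → 10 10
SUB     → 0
PUSH -8 → 0 -8
DUP     → 0 -8 -8
SWAP    → 0 -8 -8
ADD     → 0 -16
LT      → 0
PUSH 41 → 0 41
LT      → 1
PUSH 9  → 1 9
NEG     → 1 -9
DUP     → 1 -9 -9
EQ      → 1 1
SWAP    → 1 1
ADD     → 2
PUSH 0  → 2 0
SWAP    → 0 2
ADD     → 2
DUP     → 2 2
OVER    → 2 2 2
SWAP    → 2 2 2
DUP     → 2 2 2 2
ADD     → 2 2 4
SWAP    → 2 4 2
MUL     → 2 8
STORE 1 → 2
LOAD 1  → 2 8

0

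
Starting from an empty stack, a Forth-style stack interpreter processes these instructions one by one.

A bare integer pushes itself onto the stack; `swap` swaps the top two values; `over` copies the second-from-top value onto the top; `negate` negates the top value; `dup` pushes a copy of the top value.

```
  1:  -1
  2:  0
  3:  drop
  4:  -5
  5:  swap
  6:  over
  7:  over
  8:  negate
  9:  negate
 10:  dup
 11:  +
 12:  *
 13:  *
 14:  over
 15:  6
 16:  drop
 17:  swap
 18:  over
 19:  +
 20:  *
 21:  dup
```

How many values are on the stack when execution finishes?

-1     -> -1
0      -> -1 0
drop   -> -1
-5     -> -1 -5
swap   -> -5 -1
over   -> -5 -1 -5
over   -> -5 -1 -5 -1
negate -> -5 -1 -5 1
negate -> -5 -1 -5 -1
dup    -> -5 -1 -5 -1 -1
+      -> -5 -1 -5 -2
*      -> -5 -1 10
*      -> -5 -10
over   -> -5 -10 -5
6      -> -5 -10 -5 6
drop   -> -5 -10 -5
swap   -> -5 -5 -10
over   -> -5 -5 -10 -5
+      -> -5 -5 -15
*      -> -5 75
dup    -> -5 75 75

3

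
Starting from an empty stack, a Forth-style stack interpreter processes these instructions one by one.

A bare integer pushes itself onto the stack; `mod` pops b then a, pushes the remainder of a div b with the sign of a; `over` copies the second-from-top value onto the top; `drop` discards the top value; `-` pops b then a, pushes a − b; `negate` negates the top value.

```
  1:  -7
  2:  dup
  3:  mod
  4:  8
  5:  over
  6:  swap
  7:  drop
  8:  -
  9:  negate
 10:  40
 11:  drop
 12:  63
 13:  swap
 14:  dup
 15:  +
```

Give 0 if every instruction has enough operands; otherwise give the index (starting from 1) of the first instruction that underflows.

0

-7     : -7
dup    : -7 -7
mod    : 0
8      : 0 8
over   : 0 8 0
swap   : 0 0 8
drop   : 0 0
-      : 0
negate : 0
40     : 0 40
drop   : 0
63     : 0 63
swap   : 63 0
dup    : 63 0 0
+      : 63 0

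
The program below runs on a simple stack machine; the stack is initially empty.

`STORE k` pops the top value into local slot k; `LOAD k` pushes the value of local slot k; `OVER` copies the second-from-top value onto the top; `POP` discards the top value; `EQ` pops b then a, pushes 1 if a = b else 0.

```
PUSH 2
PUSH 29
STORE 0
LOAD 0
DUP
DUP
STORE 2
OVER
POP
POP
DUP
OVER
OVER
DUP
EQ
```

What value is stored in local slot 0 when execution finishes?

29

PUSH 2  : [2]
PUSH 29 : [2, 29]
STORE 0 : [2]
LOAD 0  : [2, 29]
DUP     : [2, 29, 29]
DUP     : [2, 29, 29, 29]
STORE 2 : [2, 29, 29]
OVER    : [2, 29, 29, 29]
POP     : [2, 29, 29]
POP     : [2, 29]
DUP     : [2, 29, 29]
OVER    : [2, 29, 29, 29]
OVER    : [2, 29, 29, 29, 29]
DUP     : [2, 29, 29, 29, 29, 29]
EQ      : [2, 29, 29, 29, 1]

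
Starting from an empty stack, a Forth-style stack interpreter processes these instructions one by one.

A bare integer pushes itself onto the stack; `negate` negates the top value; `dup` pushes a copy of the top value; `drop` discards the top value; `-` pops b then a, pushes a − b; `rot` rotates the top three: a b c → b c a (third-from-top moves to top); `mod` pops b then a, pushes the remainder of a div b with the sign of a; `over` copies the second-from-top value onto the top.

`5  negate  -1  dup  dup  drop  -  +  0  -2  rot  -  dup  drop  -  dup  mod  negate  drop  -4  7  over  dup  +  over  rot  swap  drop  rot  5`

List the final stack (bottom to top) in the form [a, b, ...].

[-8, 7, -4, 5]

5      : [5]
negate : [-5]
-1     : [-5, -1]
dup    : [-5, -1, -1]
dup    : [-5, -1, -1, -1]
drop   : [-5, -1, -1]
-      : [-5, 0]
+      : [-5]
0      : [-5, 0]
-2     : [-5, 0, -2]
rot    : [0, -2, -5]
-      : [0, 3]
dup    : [0, 3, 3]
drop   : [0, 3]
-      : [-3]
dup    : [-3, -3]
mod    : [0]
negate : [0]
drop   : []
-4     : [-4]
7      : [-4, 7]
over   : [-4, 7, -4]
dup    : [-4, 7, -4, -4]
+      : [-4, 7, -8]
over   : [-4, 7, -8, 7]
rot    : [-4, -8, 7, 7]
swap   : [-4, -8, 7, 7]
drop   : [-4, -8, 7]
rot    : [-8, 7, -4]
5      : [-8, 7, -4, 5]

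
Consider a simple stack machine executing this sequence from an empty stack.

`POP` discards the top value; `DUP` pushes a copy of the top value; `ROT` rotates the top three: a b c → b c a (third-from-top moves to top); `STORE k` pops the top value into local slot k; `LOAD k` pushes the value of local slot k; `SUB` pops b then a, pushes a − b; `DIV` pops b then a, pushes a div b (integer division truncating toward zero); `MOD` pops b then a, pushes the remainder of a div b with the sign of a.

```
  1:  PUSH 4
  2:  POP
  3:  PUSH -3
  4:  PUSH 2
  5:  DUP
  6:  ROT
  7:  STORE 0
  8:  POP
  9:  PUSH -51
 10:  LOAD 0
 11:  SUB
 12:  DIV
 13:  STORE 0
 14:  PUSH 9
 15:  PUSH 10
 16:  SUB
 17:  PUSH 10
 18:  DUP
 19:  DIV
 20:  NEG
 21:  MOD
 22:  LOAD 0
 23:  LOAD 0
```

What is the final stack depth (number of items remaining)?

3

PUSH 4   → 4
POP      → (empty)
PUSH -3  → -3
PUSH 2   → -3 2
DUP      → -3 2 2
ROT      → 2 2 -3
STORE 0  → 2 2
POP      → 2
PUSH -51 → 2 -51
LOAD 0   → 2 -51 -3
SUB      → 2 -48
DIV      → 0
STORE 0  → (empty)
PUSH 9   → 9
PUSH 10  → 9 10
SUB      → -1
PUSH 10  → -1 10
DUP      → -1 10 10
DIV      → -1 1
NEG      → -1 -1
MOD      → 0
LOAD 0   → 0 0
LOAD 0   → 0 0 0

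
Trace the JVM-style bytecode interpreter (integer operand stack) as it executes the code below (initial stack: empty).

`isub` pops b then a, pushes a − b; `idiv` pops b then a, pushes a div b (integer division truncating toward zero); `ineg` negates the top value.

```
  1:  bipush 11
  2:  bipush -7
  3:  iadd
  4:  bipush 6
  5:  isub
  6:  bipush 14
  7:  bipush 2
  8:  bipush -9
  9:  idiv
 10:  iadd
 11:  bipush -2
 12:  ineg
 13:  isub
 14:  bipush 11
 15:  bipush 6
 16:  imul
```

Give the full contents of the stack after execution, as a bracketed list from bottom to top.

bipush 11  11
bipush -7  11 -7
iadd       4
bipush 6   4 6
isub       -2
bipush 14  -2 14
bipush 2   -2 14 2
bipush -9  -2 14 2 -9
idiv       -2 14 0
iadd       -2 14
bipush -2  -2 14 -2
ineg       -2 14 2
isub       -2 12
bipush 11  -2 12 11
bipush 6   -2 12 11 6
imul       -2 12 66

[-2, 12, 66]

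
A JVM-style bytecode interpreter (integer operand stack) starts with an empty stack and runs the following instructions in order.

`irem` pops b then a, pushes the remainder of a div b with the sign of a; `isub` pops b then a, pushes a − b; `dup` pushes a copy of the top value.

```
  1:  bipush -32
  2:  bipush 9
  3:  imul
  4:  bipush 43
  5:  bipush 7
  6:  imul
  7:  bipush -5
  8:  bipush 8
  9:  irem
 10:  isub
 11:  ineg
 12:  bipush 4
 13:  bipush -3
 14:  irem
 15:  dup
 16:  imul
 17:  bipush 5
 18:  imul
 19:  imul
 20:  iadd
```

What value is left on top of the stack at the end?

bipush -32 : -32
bipush 9   : -32 9
imul       : -288
bipush 43  : -288 43
bipush 7   : -288 43 7
imul       : -288 301
bipush -5  : -288 301 -5
bipush 8   : -288 301 -5 8
irem       : -288 301 -5
isub       : -288 306
ineg       : -288 -306
bipush 4   : -288 -306 4
bipush -3  : -288 -306 4 -3
irem       : -288 -306 1
dup        : -288 -306 1 1
imul       : -288 -306 1
bipush 5   : -288 -306 1 5
imul       : -288 -306 5
imul       : -288 -1530
iadd       : -1818

-1818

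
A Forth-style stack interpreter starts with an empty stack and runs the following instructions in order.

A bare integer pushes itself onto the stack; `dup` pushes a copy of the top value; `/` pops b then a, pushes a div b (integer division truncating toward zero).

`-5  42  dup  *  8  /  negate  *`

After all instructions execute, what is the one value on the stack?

-5      -5
42      -5 42
dup     -5 42 42
*       -5 1764
8       -5 1764 8
/       -5 220
negate  -5 -220
*       1100

1100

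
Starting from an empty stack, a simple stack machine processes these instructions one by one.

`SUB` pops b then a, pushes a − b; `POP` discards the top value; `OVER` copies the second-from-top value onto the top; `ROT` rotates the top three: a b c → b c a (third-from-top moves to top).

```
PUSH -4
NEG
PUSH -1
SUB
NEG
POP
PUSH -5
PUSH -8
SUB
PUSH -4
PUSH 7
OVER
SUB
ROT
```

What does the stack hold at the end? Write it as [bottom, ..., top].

[-4, 11, 3]

PUSH -4 -> [-4]
NEG     -> [4]
PUSH -1 -> [4, -1]
SUB     -> [5]
NEG     -> [-5]
POP     -> []
PUSH -5 -> [-5]
PUSH -8 -> [-5, -8]
SUB     -> [3]
PUSH -4 -> [3, -4]
PUSH 7  -> [3, -4, 7]
OVER    -> [3, -4, 7, -4]
SUB     -> [3, -4, 11]
ROT     -> [-4, 11, 3]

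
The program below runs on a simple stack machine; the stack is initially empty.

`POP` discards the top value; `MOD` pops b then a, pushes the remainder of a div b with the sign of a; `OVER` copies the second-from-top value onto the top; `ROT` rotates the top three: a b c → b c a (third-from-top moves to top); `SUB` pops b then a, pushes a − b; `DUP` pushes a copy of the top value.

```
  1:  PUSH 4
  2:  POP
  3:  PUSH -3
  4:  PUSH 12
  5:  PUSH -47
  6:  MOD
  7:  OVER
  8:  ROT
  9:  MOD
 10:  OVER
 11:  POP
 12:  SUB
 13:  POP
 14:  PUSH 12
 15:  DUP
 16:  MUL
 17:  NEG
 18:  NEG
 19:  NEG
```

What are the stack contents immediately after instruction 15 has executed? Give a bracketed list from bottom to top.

[12, 12]

PUSH 4   : 4
POP      : (empty)
PUSH -3  : -3
PUSH 12  : -3 12
PUSH -47 : -3 12 -47
MOD      : -3 12
OVER     : -3 12 -3
ROT      : 12 -3 -3
MOD      : 12 0
OVER     : 12 0 12
POP      : 12 0
SUB      : 12
POP      : (empty)
PUSH 12  : 12
DUP      : 12 12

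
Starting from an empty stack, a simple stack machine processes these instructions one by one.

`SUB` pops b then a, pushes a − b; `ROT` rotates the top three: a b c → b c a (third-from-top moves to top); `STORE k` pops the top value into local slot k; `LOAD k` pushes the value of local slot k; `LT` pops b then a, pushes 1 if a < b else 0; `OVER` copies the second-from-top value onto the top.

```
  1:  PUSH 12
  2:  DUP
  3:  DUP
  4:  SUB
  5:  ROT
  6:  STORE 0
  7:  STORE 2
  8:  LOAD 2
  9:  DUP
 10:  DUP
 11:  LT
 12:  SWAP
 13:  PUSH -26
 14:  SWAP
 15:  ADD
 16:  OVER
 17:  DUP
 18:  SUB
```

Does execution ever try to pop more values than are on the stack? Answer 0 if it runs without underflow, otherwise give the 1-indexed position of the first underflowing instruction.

PUSH 12  [12]
DUP      [12, 12]
DUP      [12, 12, 12]
SUB      [12, 0]
ROT  — needs 3 operands, stack has 2 → underflow

5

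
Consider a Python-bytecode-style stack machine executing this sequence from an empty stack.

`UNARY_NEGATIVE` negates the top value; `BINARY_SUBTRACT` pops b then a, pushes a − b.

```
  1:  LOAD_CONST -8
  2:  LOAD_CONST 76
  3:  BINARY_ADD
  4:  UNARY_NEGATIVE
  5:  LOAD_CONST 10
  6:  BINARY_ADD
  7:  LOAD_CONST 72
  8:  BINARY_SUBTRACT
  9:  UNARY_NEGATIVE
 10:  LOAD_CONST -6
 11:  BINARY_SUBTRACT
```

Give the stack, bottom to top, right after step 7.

[-58, 72]

LOAD_CONST -8  -> -8
LOAD_CONST 76  -> -8 76
BINARY_ADD     -> 68
UNARY_NEGATIVE -> -68
LOAD_CONST 10  -> -68 10
BINARY_ADD     -> -58
LOAD_CONST 72  -> -58 72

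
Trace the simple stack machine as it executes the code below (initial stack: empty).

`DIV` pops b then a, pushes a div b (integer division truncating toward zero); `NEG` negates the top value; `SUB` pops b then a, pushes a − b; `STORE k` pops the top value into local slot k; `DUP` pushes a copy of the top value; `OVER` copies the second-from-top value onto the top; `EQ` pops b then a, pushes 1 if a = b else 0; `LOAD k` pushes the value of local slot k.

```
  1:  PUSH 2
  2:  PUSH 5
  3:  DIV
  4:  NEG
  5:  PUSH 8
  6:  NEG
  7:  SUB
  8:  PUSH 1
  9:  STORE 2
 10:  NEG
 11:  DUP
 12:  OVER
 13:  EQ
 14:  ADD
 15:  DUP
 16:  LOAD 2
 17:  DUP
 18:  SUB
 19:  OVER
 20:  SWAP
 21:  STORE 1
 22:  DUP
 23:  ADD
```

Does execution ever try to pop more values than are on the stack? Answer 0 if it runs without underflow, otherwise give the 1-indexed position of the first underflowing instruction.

PUSH 2  -> 2
PUSH 5  -> 2 5
DIV     -> 0
NEG     -> 0
PUSH 8  -> 0 8
NEG     -> 0 -8
SUB     -> 8
PUSH 1  -> 8 1
STORE 2 -> 8
NEG     -> -8
DUP     -> -8 -8
OVER    -> -8 -8 -8
EQ      -> -8 1
ADD     -> -7
DUP     -> -7 -7
LOAD 2  -> -7 -7 1
DUP     -> -7 -7 1 1
SUB     -> -7 -7 0
OVER    -> -7 -7 0 -7
SWAP    -> -7 -7 -7 0
STORE 1 -> -7 -7 -7
DUP     -> -7 -7 -7 -7
ADD     -> -7 -7 -14

0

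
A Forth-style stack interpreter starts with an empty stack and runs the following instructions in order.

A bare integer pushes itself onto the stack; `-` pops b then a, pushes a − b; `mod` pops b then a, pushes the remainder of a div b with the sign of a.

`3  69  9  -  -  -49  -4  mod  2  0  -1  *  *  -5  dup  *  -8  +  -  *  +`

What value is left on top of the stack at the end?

-40

3    [3]
69   [3, 69]
9    [3, 69, 9]
-    [3, 60]
-    [-57]
-49  [-57, -49]
-4   [-57, -49, -4]
mod  [-57, -1]
2    [-57, -1, 2]
0    [-57, -1, 2, 0]
-1   [-57, -1, 2, 0, -1]
*    [-57, -1, 2, 0]
*    [-57, -1, 0]
-5   [-57, -1, 0, -5]
dup  [-57, -1, 0, -5, -5]
*    [-57, -1, 0, 25]
-8   [-57, -1, 0, 25, -8]
+    [-57, -1, 0, 17]
-    [-57, -1, -17]
*    [-57, 17]
+    [-40]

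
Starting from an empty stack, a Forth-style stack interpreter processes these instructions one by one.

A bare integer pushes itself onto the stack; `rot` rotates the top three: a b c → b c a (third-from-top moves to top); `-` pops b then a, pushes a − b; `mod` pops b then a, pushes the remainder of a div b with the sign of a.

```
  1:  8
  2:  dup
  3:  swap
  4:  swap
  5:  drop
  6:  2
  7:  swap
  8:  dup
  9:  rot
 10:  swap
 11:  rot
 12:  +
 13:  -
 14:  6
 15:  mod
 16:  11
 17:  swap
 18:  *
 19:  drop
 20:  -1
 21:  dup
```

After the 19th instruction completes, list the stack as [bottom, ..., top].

8    : [8]
dup  : [8, 8]
swap : [8, 8]
swap : [8, 8]
drop : [8]
2    : [8, 2]
swap : [2, 8]
dup  : [2, 8, 8]
rot  : [8, 8, 2]
swap : [8, 2, 8]
rot  : [2, 8, 8]
+    : [2, 16]
-    : [-14]
6    : [-14, 6]
mod  : [-2]
11   : [-2, 11]
swap : [11, -2]
*    : [-22]
drop : []

[]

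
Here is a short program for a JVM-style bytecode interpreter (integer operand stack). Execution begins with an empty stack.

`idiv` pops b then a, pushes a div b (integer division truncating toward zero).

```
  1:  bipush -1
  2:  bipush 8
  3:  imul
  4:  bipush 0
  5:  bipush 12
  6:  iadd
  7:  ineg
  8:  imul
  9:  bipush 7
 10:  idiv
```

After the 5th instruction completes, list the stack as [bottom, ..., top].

bipush -1 -> -1
bipush 8  -> -1 8
imul      -> -8
bipush 0  -> -8 0
bipush 12 -> -8 0 12

[-8, 0, 12]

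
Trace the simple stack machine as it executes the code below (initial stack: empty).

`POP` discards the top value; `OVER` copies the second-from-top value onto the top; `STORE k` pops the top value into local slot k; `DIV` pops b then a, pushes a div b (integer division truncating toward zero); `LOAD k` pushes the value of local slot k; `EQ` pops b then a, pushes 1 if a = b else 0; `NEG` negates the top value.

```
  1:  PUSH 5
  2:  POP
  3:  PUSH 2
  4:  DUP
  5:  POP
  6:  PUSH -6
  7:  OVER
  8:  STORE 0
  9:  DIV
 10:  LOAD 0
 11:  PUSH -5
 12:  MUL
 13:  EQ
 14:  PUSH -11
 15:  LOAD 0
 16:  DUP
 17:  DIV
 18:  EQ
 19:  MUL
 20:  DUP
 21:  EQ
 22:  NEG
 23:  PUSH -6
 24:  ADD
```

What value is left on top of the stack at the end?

PUSH 5   → [5]
POP      → []
PUSH 2   → [2]
DUP      → [2, 2]
POP      → [2]
PUSH -6  → [2, -6]
OVER     → [2, -6, 2]
STORE 0  → [2, -6]
DIV      → [0]
LOAD 0   → [0, 2]
PUSH -5  → [0, 2, -5]
MUL      → [0, -10]
EQ       → [0]
PUSH -11 → [0, -11]
LOAD 0   → [0, -11, 2]
DUP      → [0, -11, 2, 2]
DIV      → [0, -11, 1]
EQ       → [0, 0]
MUL      → [0]
DUP      → [0, 0]
EQ       → [1]
NEG      → [-1]
PUSH -6  → [-1, -6]
ADD      → [-7]

-7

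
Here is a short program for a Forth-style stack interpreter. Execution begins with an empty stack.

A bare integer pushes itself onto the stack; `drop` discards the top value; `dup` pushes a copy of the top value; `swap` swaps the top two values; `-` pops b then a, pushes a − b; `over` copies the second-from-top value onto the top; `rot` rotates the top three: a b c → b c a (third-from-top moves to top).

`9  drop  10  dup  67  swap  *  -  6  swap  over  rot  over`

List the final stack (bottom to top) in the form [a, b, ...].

9    → 9
drop → (empty)
10   → 10
dup  → 10 10
67   → 10 10 67
swap → 10 67 10
*    → 10 670
-    → -660
6    → -660 6
swap → 6 -660
over → 6 -660 6
rot  → -660 6 6
over → -660 6 6 6

[-660, 6, 6, 6]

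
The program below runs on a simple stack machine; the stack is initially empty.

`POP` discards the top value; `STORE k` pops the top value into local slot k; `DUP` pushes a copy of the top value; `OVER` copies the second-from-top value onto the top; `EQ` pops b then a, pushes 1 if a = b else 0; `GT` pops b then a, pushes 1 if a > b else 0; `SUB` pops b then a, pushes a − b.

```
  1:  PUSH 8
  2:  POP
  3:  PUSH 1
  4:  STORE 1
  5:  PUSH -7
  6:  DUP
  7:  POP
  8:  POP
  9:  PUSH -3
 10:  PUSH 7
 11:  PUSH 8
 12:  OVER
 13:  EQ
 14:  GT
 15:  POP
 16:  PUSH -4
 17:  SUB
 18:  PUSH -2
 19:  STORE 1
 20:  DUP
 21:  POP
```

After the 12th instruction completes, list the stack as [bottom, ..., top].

PUSH 8  : [8]
POP     : []
PUSH 1  : [1]
STORE 1 : []
PUSH -7 : [-7]
DUP     : [-7, -7]
POP     : [-7]
POP     : []
PUSH -3 : [-3]
PUSH 7  : [-3, 7]
PUSH 8  : [-3, 7, 8]
OVER    : [-3, 7, 8, 7]

[-3, 7, 8, 7]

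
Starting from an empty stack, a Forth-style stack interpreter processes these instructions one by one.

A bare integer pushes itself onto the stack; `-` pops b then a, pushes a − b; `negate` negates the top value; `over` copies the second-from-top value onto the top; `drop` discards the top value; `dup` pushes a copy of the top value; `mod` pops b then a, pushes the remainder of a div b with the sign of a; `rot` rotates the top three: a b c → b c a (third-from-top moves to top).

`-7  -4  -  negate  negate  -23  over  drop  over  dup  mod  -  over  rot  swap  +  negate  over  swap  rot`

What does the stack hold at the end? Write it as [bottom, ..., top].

-7      [-7]
-4      [-7, -4]
-       [-3]
negate  [3]
negate  [-3]
-23     [-3, -23]
over    [-3, -23, -3]
drop    [-3, -23]
over    [-3, -23, -3]
dup     [-3, -23, -3, -3]
mod     [-3, -23, 0]
-       [-3, -23]
over    [-3, -23, -3]
rot     [-23, -3, -3]
swap    [-23, -3, -3]
+       [-23, -6]
negate  [-23, 6]
over    [-23, 6, -23]
swap    [-23, -23, 6]
rot     [-23, 6, -23]

[-23, 6, -23]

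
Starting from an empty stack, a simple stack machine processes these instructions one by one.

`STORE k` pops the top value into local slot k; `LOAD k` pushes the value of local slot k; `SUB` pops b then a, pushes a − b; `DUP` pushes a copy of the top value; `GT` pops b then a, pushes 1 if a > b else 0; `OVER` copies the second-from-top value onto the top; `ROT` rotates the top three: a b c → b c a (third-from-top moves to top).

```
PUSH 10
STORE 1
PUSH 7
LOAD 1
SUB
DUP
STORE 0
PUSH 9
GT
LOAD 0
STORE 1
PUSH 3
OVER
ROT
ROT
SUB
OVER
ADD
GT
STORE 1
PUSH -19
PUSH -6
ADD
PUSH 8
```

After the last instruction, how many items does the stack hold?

2

PUSH 10  → 10
STORE 1  → (empty)
PUSH 7   → 7
LOAD 1   → 7 10
SUB      → -3
DUP      → -3 -3
STORE 0  → -3
PUSH 9   → -3 9
GT       → 0
LOAD 0   → 0 -3
STORE 1  → 0
PUSH 3   → 0 3
OVER     → 0 3 0
ROT      → 3 0 0
ROT      → 0 0 3
SUB      → 0 -3
OVER     → 0 -3 0
ADD      → 0 -3
GT       → 1
STORE 1  → (empty)
PUSH -19 → -19
PUSH -6  → -19 -6
ADD      → -25
PUSH 8   → -25 8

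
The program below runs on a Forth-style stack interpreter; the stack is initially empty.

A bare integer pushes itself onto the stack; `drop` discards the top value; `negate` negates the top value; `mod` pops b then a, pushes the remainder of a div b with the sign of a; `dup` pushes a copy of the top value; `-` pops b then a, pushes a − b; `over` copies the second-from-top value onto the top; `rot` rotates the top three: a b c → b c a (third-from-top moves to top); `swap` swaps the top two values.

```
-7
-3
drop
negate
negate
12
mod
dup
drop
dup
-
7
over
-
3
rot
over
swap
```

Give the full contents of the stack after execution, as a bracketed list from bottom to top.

[7, 3, 3, 0]

-7     → -7
-3     → -7 -3
drop   → -7
negate → 7
negate → -7
12     → -7 12
mod    → -7
dup    → -7 -7
drop   → -7
dup    → -7 -7
-      → 0
7      → 0 7
over   → 0 7 0
-      → 0 7
3      → 0 7 3
rot    → 7 3 0
over   → 7 3 0 3
swap   → 7 3 3 0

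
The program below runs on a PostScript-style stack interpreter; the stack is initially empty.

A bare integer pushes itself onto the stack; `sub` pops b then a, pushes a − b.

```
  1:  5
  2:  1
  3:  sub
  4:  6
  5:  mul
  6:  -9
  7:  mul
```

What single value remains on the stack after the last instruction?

-216

5    5
1    5 1
sub  4
6    4 6
mul  24
-9   24 -9
mul  -216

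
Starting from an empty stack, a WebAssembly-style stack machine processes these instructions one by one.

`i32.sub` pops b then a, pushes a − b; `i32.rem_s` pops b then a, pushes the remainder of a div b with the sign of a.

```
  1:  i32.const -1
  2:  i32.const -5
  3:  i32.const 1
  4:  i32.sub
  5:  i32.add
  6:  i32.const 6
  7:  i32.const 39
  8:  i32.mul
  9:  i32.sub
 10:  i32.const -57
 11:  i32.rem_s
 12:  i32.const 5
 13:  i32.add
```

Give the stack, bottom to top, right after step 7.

i32.const -1 → -1
i32.const -5 → -1 -5
i32.const 1  → -1 -5 1
i32.sub      → -1 -6
i32.add      → -7
i32.const 6  → -7 6
i32.const 39 → -7 6 39

[-7, 6, 39]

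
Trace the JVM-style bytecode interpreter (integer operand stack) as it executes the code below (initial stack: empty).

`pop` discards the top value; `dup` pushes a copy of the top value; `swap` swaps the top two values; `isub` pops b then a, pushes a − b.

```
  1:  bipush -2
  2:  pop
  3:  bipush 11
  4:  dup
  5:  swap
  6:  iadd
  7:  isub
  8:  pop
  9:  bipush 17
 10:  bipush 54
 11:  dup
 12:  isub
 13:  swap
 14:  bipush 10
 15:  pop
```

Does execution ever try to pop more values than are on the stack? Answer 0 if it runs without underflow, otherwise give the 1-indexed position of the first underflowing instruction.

7

bipush -2 -> [-2]
pop       -> []
bipush 11 -> [11]
dup       -> [11, 11]
swap      -> [11, 11]
iadd      -> [22]
isub  — needs 2 operands, stack has 1 → underflow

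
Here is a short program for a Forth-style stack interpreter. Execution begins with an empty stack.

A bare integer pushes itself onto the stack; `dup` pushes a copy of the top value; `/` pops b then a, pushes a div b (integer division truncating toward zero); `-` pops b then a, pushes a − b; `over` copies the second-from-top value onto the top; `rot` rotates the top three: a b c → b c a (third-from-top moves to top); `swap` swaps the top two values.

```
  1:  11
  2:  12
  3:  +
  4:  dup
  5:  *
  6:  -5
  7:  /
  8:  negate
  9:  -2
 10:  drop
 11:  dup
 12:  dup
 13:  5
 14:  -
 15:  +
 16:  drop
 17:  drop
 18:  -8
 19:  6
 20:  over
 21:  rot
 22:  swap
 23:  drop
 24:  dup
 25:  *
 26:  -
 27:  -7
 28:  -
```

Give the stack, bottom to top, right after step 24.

[6, -8, -8]

11     -> [11]
12     -> [11, 12]
+      -> [23]
dup    -> [23, 23]
*      -> [529]
-5     -> [529, -5]
/      -> [-105]
negate -> [105]
-2     -> [105, -2]
drop   -> [105]
dup    -> [105, 105]
dup    -> [105, 105, 105]
5      -> [105, 105, 105, 5]
-      -> [105, 105, 100]
+      -> [105, 205]
drop   -> [105]
drop   -> []
-8     -> [-8]
6      -> [-8, 6]
over   -> [-8, 6, -8]
rot    -> [6, -8, -8]
swap   -> [6, -8, -8]
drop   -> [6, -8]
dup    -> [6, -8, -8]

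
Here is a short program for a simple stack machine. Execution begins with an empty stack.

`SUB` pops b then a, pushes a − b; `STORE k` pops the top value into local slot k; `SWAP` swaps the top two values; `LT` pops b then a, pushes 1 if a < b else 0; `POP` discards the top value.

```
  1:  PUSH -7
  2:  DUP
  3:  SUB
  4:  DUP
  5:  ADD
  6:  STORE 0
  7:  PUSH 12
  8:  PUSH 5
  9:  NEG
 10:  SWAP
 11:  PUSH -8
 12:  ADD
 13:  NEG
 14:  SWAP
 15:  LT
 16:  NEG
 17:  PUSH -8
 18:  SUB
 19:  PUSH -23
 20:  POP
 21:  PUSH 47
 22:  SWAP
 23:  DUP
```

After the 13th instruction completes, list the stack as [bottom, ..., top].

PUSH -7 : -7
DUP     : -7 -7
SUB     : 0
DUP     : 0 0
ADD     : 0
STORE 0 : (empty)
PUSH 12 : 12
PUSH 5  : 12 5
NEG     : 12 -5
SWAP    : -5 12
PUSH -8 : -5 12 -8
ADD     : -5 4
NEG     : -5 -4

[-5, -4]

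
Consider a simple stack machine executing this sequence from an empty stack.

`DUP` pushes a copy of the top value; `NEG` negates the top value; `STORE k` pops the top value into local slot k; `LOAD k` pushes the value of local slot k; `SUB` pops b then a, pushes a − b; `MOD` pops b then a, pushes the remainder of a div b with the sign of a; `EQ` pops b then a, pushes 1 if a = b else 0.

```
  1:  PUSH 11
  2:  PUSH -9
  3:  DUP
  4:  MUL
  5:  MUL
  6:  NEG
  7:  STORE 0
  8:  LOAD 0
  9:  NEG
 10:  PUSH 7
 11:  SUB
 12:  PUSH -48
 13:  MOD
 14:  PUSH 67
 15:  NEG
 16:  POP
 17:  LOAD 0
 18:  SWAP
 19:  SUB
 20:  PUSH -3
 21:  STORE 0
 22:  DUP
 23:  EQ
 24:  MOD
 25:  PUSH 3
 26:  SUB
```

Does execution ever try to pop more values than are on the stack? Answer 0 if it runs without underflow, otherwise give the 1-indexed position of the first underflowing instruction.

24

PUSH 11  -> [11]
PUSH -9  -> [11, -9]
DUP      -> [11, -9, -9]
MUL      -> [11, 81]
MUL      -> [891]
NEG      -> [-891]
STORE 0  -> []
LOAD 0   -> [-891]
NEG      -> [891]
PUSH 7   -> [891, 7]
SUB      -> [884]
PUSH -48 -> [884, -48]
MOD      -> [20]
PUSH 67  -> [20, 67]
NEG      -> [20, -67]
POP      -> [20]
LOAD 0   -> [20, -891]
SWAP     -> [-891, 20]
SUB      -> [-911]
PUSH -3  -> [-911, -3]
STORE 0  -> [-911]
DUP      -> [-911, -911]
EQ       -> [1]
MOD  — needs 2 operands, stack has 1 → underflow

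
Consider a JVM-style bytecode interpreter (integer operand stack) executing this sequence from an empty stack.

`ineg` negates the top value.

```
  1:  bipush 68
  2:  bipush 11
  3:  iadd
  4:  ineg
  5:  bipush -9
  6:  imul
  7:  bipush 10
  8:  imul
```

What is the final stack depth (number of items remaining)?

bipush 68  68
bipush 11  68 11
iadd       79
ineg       -79
bipush -9  -79 -9
imul       711
bipush 10  711 10
imul       7110

1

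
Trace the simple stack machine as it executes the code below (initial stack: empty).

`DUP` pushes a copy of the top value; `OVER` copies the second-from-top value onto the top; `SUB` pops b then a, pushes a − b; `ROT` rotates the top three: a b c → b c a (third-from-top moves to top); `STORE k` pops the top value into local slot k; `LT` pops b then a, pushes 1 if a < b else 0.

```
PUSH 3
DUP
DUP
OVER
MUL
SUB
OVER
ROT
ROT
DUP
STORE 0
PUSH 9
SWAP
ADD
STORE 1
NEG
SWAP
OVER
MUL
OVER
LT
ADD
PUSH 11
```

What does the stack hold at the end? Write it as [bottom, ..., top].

PUSH 3   3
DUP      3 3
DUP      3 3 3
OVER     3 3 3 3
MUL      3 3 9
SUB      3 -6
OVER     3 -6 3
ROT      -6 3 3
ROT      3 3 -6
DUP      3 3 -6 -6
STORE 0  3 3 -6
PUSH 9   3 3 -6 9
SWAP     3 3 9 -6
ADD      3 3 3
STORE 1  3 3
NEG      3 -3
SWAP     -3 3
OVER     -3 3 -3
MUL      -3 -9
OVER     -3 -9 -3
LT       -3 1
ADD      -2
PUSH 11  -2 11

[-2, 11]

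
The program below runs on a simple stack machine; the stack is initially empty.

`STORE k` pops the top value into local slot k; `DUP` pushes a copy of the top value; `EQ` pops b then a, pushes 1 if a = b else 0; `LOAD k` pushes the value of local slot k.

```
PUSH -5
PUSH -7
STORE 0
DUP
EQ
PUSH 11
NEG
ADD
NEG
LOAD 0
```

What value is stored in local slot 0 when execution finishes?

-7

PUSH -5 : -5
PUSH -7 : -5 -7
STORE 0 : -5
DUP     : -5 -5
EQ      : 1
PUSH 11 : 1 11
NEG     : 1 -11
ADD     : -10
NEG     : 10
LOAD 0  : 10 -7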